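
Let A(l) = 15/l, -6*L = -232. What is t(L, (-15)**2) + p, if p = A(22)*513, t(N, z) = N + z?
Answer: 40487/66 ≈ 613.44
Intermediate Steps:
L = 116/3 (L = -1/6*(-232) = 116/3 ≈ 38.667)
p = 7695/22 (p = (15/22)*513 = 7695/22 ≈ 349.77)
t(L, (-15)**2) + p = (116/3 + (-15)**2) + 7695/22 = (116/3 + 225) + 7695/22 = 791/3 + 7695/22 = 40487/66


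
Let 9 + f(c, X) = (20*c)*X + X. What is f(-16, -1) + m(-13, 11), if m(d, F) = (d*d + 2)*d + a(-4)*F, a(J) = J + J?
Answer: -2001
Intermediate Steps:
a(J) = 2*J
f(c, X) = -9 + X + 20*X*c (f(c, X) = -9 + ((20*c)*X + X) = -9 + (20*X*c + X) = -9 + (X + 20*X*c) = -9 + X + 20*X*c)
m(d, F) = -8*F + d*(2 + d**2) (m(d, F) = (d*d + 2)*d + (2*(-4))*F = (d**2 + 2)*d - 8*F = (2 + d**2)*d - 8*F = d*(2 + d**2) - 8*F = -8*F + d*(2 + d**2))
f(-16, -1) + m(-13, 11) = (-9 - 1 + 20*(-1)*(-16)) + ((-13)**3 - 8*11 + 2*(-13)) = (-9 - 1 + 320) + (-2197 - 88 - 26) = 310 - 2311 = -2001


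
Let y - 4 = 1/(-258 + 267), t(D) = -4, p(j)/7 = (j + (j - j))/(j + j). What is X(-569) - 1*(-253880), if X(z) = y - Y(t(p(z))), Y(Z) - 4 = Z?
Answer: 2284957/9 ≈ 2.5388e+5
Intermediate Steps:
p(j) = 7/2 (p(j) = 7*((j + (j - j))/(j + j)) = 7*((j + 0)/((2*j))) = 7*(j*(1/(2*j))) = 7*(½) = 7/2)
Y(Z) = 4 + Z
y = 37/9 (y = 4 + 1/(-258 + 267) = 4 + 1/9 = 4 + ⅑ = 37/9 ≈ 4.1111)
X(z) = 37/9 (X(z) = 37/9 - (4 - 4) = 37/9 - 1*0 = 37/9 + 0 = 37/9)
X(-569) - 1*(-253880) = 37/9 - 1*(-253880) = 37/9 + 253880 = 2284957/9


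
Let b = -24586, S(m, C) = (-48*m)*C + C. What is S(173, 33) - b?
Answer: -249413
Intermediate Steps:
S(m, C) = C - 48*C*m (S(m, C) = -48*C*m + C = C - 48*C*m)
S(173, 33) - b = 33*(1 - 48*173) - 1*(-24586) = 33*(1 - 8304) + 24586 = 33*(-8303) + 24586 = -273999 + 24586 = -249413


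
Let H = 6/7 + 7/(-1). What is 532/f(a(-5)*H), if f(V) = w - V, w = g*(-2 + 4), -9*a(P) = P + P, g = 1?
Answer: 8379/139 ≈ 60.281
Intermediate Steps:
a(P) = -2*P/9 (a(P) = -(P + P)/9 = -2*P/9)
H = -43/7 (H = 6*(⅐) + 7*(-1) = 6/7 - 7 = -43/7 ≈ -6.1429)
w = 2 (w = 1*(-2 + 4) = 1*2 = 2)
f(V) = 2 - V
532/f(a(-5)*H) = 532/(2 - (-2/9*(-5))*(-43)/7) = 532/(2 - 10*(-43)/(9*7)) = 532/(2 - 1*(-430/63)) = 532/(2 + 430/63) = 532/(556/63) = 532*(63/556) = 8379/139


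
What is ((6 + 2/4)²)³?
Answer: 4826809/64 ≈ 75419.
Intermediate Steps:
((6 + 2/4)²)³ = ((6 + 2*(¼))²)³ = ((6 + ½)²)³ = ((13/2)²)³ = (169/4)³ = 4826809/64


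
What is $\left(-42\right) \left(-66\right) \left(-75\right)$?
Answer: $-207900$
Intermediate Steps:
$\left(-42\right) \left(-66\right) \left(-75\right) = 2772 \left(-75\right) = -207900$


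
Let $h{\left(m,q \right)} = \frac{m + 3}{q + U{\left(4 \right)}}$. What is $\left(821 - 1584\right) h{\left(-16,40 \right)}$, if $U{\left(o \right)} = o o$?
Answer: $\frac{1417}{8} \approx 177.13$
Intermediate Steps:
$U{\left(o \right)} = o^{2}$
$h{\left(m,q \right)} = \frac{3 + m}{16 + q}$ ($h{\left(m,q \right)} = \frac{m + 3}{q + 4^{2}} = \frac{3 + m}{q + 16} = \frac{3 + m}{16 + q}$)
$\left(821 - 1584\right) h{\left(-16,40 \right)} = \left(821 - 1584\right) \frac{3 - 16}{16 + 40} = - 763 \cdot \frac{1}{56} \left(-13\right) = \left(-763\right) \left(- \frac{13}{56}\right) = \frac{1417}{8}$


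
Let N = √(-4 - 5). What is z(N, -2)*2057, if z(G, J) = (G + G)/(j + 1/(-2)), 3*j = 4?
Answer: 74052*I/5 ≈ 14810.0*I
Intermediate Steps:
j = 4/3 (j = (⅓)*4 = 4/3 ≈ 1.3333)
N = 3*I (N = √(-9) = 3*I ≈ 3.0*I)
z(G, J) = 12*G/5 (z(G, J) = (G + G)/(4/3 + 1/(-2)) = (2*G)/(4/3 - ½) = (2*G)/(⅚) = (2*G)*(6/5) = 12*G/5)
z(N, -2)*2057 = (12*(3*I)/5)*2057 = (36*I/5)*2057 = 74052*I/5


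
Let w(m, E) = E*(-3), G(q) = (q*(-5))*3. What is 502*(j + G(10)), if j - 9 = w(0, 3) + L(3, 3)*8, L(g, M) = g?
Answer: -63252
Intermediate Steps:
G(q) = -15*q (G(q) = -5*q*3 = -15*q)
w(m, E) = -3*E
j = 24 (j = 9 + (-3*3 + 3*8) = 9 + (-9 + 24) = 9 + 15 = 24)
502*(j + G(10)) = 502*(24 - 15*10) = 502*(24 - 150) = 502*(-126) = -63252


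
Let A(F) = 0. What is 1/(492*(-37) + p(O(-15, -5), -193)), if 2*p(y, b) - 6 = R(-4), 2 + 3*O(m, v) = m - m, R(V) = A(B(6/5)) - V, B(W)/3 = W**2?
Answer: -1/18199 ≈ -5.4948e-5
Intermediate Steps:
B(W) = 3*W**2
R(V) = -V (R(V) = 0 - V = -V)
O(m, v) = -2/3 (O(m, v) = -2/3 + (m - m)/3 = -2/3 + (1/3)*0 = -2/3 + 0 = -2/3)
p(y, b) = 5 (p(y, b) = 3 + (-1*(-4))/2 = 3 + (1/2)*4 = 3 + 2 = 5)
1/(492*(-37) + p(O(-15, -5), -193)) = 1/(492*(-37) + 5) = 1/(-18204 + 5) = 1/(-18199) = -1/18199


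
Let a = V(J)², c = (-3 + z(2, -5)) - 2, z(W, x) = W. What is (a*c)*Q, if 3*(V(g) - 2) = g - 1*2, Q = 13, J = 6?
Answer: -1300/3 ≈ -433.33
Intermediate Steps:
c = -3 (c = (-3 + 2) - 2 = -1 - 2 = -3)
V(g) = 4/3 + g/3 (V(g) = 2 + (g - 1*2)/3 = 2 + (g - 2)/3 = 2 + (-2 + g)/3 = 2 + (-⅔ + g/3) = 4/3 + g/3)
a = 100/9 (a = (4/3 + (⅓)*6)² = (4/3 + 2)² = (10/3)² = 100/9 ≈ 11.111)
(a*c)*Q = ((100/9)*(-3))*13 = -100/3*13 = -1300/3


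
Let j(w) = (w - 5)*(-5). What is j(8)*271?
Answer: -4065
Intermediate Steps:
j(w) = 25 - 5*w (j(w) = (-5 + w)*(-5) = 25 - 5*w)
j(8)*271 = (25 - 5*8)*271 = (25 - 40)*271 = -15*271 = -4065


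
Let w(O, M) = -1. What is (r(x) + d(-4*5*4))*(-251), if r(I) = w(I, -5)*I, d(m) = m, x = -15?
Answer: 16315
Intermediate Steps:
r(I) = -I
(r(x) + d(-4*5*4))*(-251) = (-1*(-15) - 4*5*4)*(-251) = (15 - 20*4)*(-251) = (15 - 80)*(-251) = -65*(-251) = 16315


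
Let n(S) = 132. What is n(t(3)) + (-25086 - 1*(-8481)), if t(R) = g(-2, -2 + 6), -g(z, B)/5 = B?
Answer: -16473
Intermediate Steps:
g(z, B) = -5*B
t(R) = -20 (t(R) = -5*(-2 + 6) = -5*4 = -20)
n(t(3)) + (-25086 - 1*(-8481)) = 132 + (-25086 - 1*(-8481)) = 132 + (-25086 + 8481) = 132 - 16605 = -16473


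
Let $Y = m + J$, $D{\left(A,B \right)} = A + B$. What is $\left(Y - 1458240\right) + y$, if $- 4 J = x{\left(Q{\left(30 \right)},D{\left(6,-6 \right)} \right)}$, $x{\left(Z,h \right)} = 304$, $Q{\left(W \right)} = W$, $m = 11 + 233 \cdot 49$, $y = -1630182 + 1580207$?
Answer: $-1496863$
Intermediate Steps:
$y = -49975$
$m = 11428$ ($m = 11 + 11417 = 11428$)
$J = -76$ ($J = \left(- \frac{1}{4}\right) 304 = -76$)
$Y = 11352$ ($Y = 11428 - 76 = 11352$)
$\left(Y - 1458240\right) + y = \left(11352 - 1458240\right) - 49975 = -1446888 - 49975 = -1496863$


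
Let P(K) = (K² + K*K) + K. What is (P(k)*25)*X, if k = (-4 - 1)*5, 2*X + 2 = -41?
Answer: -1316875/2 ≈ -6.5844e+5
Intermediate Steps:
X = -43/2 (X = -1 + (½)*(-41) = -1 - 41/2 = -43/2 ≈ -21.500)
k = -25 (k = -5*5 = -25)
P(K) = K + 2*K² (P(K) = (K² + K²) + K = 2*K² + K = K + 2*K²)
(P(k)*25)*X = (-25*(1 + 2*(-25))*25)*(-43/2) = (-25*(1 - 50)*25)*(-43/2) = (-25*(-49)*25)*(-43/2) = (1225*25)*(-43/2) = 30625*(-43/2) = -1316875/2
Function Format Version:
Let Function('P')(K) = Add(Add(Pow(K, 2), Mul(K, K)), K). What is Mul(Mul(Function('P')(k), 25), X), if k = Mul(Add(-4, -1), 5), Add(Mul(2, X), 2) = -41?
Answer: Rational(-1316875, 2) ≈ -6.5844e+5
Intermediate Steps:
X = Rational(-43, 2) (X = Add(-1, Mul(Rational(1, 2), -41)) = Add(-1, Rational(-41, 2)) = Rational(-43, 2) ≈ -21.500)
k = -25 (k = Mul(-5, 5) = -25)
Function('P')(K) = Add(K, Mul(2, Pow(K, 2))) (Function('P')(K) = Add(Add(Pow(K, 2), Pow(K, 2)), K) = Add(Mul(2, Pow(K, 2)), K) = Add(K, Mul(2, Pow(K, 2))))
Mul(Mul(Function('P')(k), 25), X) = Mul(Mul(Mul(-25, Add(1, Mul(2, -25))), 25), Rational(-43, 2)) = Mul(Mul(Mul(-25, Add(1, -50)), 25), Rational(-43, 2)) = Mul(Mul(Mul(-25, -49), 25), Rational(-43, 2)) = Mul(Mul(1225, 25), Rational(-43, 2)) = Mul(30625, Rational(-43, 2)) = Rational(-1316875, 2)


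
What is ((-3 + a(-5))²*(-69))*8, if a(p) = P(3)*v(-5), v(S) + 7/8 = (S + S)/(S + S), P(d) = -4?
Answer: -6762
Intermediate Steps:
v(S) = ⅛ (v(S) = -7/8 + (S + S)/(S + S) = -7/8 + (2*S)/((2*S)) = -7/8 + (2*S)*(1/(2*S)) = -7/8 + 1 = ⅛)
a(p) = -½ (a(p) = -4*⅛ = -½)
((-3 + a(-5))²*(-69))*8 = ((-3 - ½)²*(-69))*8 = ((-7/2)²*(-69))*8 = ((49/4)*(-69))*8 = -3381/4*8 = -6762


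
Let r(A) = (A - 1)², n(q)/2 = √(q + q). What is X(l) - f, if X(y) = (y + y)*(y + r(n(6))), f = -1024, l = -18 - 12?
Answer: -116 + 480*√3 ≈ 715.38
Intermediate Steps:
n(q) = 2*√2*√q (n(q) = 2*√(q + q) = 2*√(2*q) = 2*(√2*√q) = 2*√2*√q)
l = -30
r(A) = (-1 + A)²
X(y) = 2*y*(y + (-1 + 4*√3)²) (X(y) = (y + y)*(y + (-1 + 2*√2*√6)²) = (2*y)*(y + (-1 + 4*√3)²) = 2*y*(y + (-1 + 4*√3)²))
X(l) - f = 2*(-30)*(49 - 30 - 8*√3) - 1*(-1024) = 2*(-30)*(19 - 8*√3) + 1024 = (-1140 + 480*√3) + 1024 = -116 + 480*√3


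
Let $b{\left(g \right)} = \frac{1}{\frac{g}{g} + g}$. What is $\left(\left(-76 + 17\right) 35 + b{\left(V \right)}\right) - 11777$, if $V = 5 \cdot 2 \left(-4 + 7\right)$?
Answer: $- \frac{429101}{31} \approx -13842.0$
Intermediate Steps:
$V = 30$ ($V = 10 \cdot 3 = 30$)
$b{\left(g \right)} = \frac{1}{1 + g}$
$\left(\left(-76 + 17\right) 35 + b{\left(V \right)}\right) - 11777 = \left(\left(-76 + 17\right) 35 + \frac{1}{1 + 30}\right) - 11777 = \left(\left(-59\right) 35 + \frac{1}{31}\right) - 11777 = \left(-2065 + \frac{1}{31}\right) - 11777 = - \frac{64014}{31} - 11777 = - \frac{429101}{31}$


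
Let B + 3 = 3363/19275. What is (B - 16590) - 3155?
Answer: -126879779/6425 ≈ -19748.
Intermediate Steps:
B = -18154/6425 (B = -3 + 3363/19275 = -3 + 3363*(1/19275) = -3 + 1121/6425 = -18154/6425 ≈ -2.8255)
(B - 16590) - 3155 = (-18154/6425 - 16590) - 3155 = -106608904/6425 - 3155 = -126879779/6425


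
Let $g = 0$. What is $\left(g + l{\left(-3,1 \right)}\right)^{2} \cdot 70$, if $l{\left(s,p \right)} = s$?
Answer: $630$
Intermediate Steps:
$\left(g + l{\left(-3,1 \right)}\right)^{2} \cdot 70 = \left(0 - 3\right)^{2} \cdot 70 = \left(-3\right)^{2} \cdot 70 = 9 \cdot 70 = 630$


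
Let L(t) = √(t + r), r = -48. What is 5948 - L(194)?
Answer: 5948 - √146 ≈ 5935.9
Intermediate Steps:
L(t) = √(-48 + t) (L(t) = √(t - 48) = √(-48 + t))
5948 - L(194) = 5948 - √(-48 + 194) = 5948 - √146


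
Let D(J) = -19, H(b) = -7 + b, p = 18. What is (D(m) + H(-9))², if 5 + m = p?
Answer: 1225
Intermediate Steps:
m = 13 (m = -5 + 18 = 13)
(D(m) + H(-9))² = (-19 + (-7 - 9))² = (-19 - 16)² = (-35)² = 1225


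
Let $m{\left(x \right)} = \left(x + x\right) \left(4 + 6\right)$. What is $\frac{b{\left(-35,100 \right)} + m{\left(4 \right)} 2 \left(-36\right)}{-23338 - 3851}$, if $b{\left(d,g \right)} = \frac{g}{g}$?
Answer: $\frac{5759}{27189} \approx 0.21181$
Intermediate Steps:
$b{\left(d,g \right)} = 1$
$m{\left(x \right)} = 20 x$ ($m{\left(x \right)} = 2 x 10 = 20 x$)
$\frac{b{\left(-35,100 \right)} + m{\left(4 \right)} 2 \left(-36\right)}{-23338 - 3851} = \frac{1 + 20 \cdot 4 \cdot 2 \left(-36\right)}{-23338 - 3851} = \frac{1 + 80 \cdot 2 \left(-36\right)}{-27189} = \left(1 + 160 \left(-36\right)\right) \left(- \frac{1}{27189}\right) = \left(1 - 5760\right) \left(- \frac{1}{27189}\right) = \left(-5759\right) \left(- \frac{1}{27189}\right) = \frac{5759}{27189}$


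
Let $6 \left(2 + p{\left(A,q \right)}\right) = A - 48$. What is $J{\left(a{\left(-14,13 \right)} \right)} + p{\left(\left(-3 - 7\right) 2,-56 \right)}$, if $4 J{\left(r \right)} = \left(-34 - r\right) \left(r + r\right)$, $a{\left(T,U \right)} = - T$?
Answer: $- \frac{1048}{3} \approx -349.33$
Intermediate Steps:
$p{\left(A,q \right)} = -10 + \frac{A}{6}$ ($p{\left(A,q \right)} = -2 + \frac{A - 48}{6} = -2 + \frac{-48 + A}{6} = -2 + \left(-8 + \frac{A}{6}\right) = -10 + \frac{A}{6}$)
$J{\left(r \right)} = \frac{r \left(-34 - r\right)}{2}$ ($J{\left(r \right)} = \frac{\left(-34 - r\right) \left(r + r\right)}{4} = \frac{\left(-34 - r\right) 2 r}{4} = \frac{2 r \left(-34 - r\right)}{4} = \frac{r \left(-34 - r\right)}{2}$)
$J{\left(a{\left(-14,13 \right)} \right)} + p{\left(\left(-3 - 7\right) 2,-56 \right)} = - \frac{\left(-1\right) \left(-14\right) \left(34 - -14\right)}{2} - \left(10 - \frac{\left(-3 - 7\right) 2}{6}\right) = \left(- \frac{1}{2}\right) 14 \left(34 + 14\right) - \left(10 - \frac{\left(-10\right) 2}{6}\right) = \left(- \frac{1}{2}\right) 14 \cdot 48 + \left(-10 + \frac{1}{6} \left(-20\right)\right) = -336 - \frac{40}{3} = - \frac{1048}{3}$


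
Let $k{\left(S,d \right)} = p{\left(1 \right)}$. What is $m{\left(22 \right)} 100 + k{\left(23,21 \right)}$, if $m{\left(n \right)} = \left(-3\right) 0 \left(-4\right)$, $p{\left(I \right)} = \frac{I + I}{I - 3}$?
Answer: $-1$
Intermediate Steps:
$p{\left(I \right)} = \frac{2 I}{-3 + I}$
$k{\left(S,d \right)} = -1$ ($k{\left(S,d \right)} = 2 \cdot 1 \frac{1}{-3 + 1} = 2 \cdot 1 \frac{1}{-2} = 2 \cdot 1 \left(- \frac{1}{2}\right) = -1$)
$m{\left(n \right)} = 0$ ($m{\left(n \right)} = 0 \left(-4\right) = 0$)
$m{\left(22 \right)} 100 + k{\left(23,21 \right)} = 0 \cdot 100 - 1 = 0 - 1 = -1$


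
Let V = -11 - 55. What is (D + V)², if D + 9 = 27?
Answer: 2304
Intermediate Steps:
D = 18 (D = -9 + 27 = 18)
V = -66
(D + V)² = (18 - 66)² = (-48)² = 2304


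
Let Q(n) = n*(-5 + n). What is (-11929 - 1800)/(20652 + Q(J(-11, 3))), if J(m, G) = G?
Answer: -13729/20646 ≈ -0.66497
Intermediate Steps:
(-11929 - 1800)/(20652 + Q(J(-11, 3))) = (-11929 - 1800)/(20652 + 3*(-5 + 3)) = -13729/(20652 + 3*(-2)) = -13729/(20652 - 6) = -13729/20646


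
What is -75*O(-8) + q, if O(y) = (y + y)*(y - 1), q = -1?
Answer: -10801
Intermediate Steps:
O(y) = 2*y*(-1 + y) (O(y) = (2*y)*(-1 + y) = 2*y*(-1 + y))
-75*O(-8) + q = -150*(-8)*(-1 - 8) - 1 = -150*(-8)*(-9) - 1 = -75*144 - 1 = -10800 - 1 = -10801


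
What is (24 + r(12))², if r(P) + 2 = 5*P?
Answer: 6724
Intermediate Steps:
r(P) = -2 + 5*P
(24 + r(12))² = (24 + (-2 + 5*12))² = (24 + (-2 + 60))² = (24 + 58)² = 82² = 6724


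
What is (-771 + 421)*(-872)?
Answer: 305200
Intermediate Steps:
(-771 + 421)*(-872) = -350*(-872) = 305200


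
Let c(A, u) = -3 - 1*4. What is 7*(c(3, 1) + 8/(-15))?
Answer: -791/15 ≈ -52.733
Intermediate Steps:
c(A, u) = -7 (c(A, u) = -3 - 4 = -7)
7*(c(3, 1) + 8/(-15)) = 7*(-7 + 8/(-15)) = 7*(-7 + 8*(-1/15)) = 7*(-7 - 8/15) = 7*(-113/15) = -791/15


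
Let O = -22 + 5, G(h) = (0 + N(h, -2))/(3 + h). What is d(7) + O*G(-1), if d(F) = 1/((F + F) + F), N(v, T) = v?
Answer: 359/42 ≈ 8.5476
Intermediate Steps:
d(F) = 1/(3*F) (d(F) = 1/(2*F + F) = 1/(3*F))
G(h) = h/(3 + h) (G(h) = (0 + h)/(3 + h) = h/(3 + h))
O = -17
d(7) + O*G(-1) = (⅓)/7 - (-17)/(3 - 1) = (⅓)*(⅐) - (-17)/2 = 1/21 - (-17)/2 = 1/21 - 17*(-½) = 1/21 + 17/2 = 359/42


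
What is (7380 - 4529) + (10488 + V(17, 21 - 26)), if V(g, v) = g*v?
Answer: 13254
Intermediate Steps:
(7380 - 4529) + (10488 + V(17, 21 - 26)) = (7380 - 4529) + (10488 + 17*(21 - 26)) = 2851 + (10488 + 17*(-5)) = 2851 + (10488 - 85) = 2851 + 10403 = 13254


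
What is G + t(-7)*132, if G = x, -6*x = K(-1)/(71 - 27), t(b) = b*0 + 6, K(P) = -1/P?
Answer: 209087/264 ≈ 792.00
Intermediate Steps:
t(b) = 6 (t(b) = 0 + 6 = 6)
x = -1/264 (x = -(-1/(-1))/(6*(71 - 27)) = -(-1*(-1))/(6*44) = -1/(6*44) = -⅙*1/44 = -1/264 ≈ -0.0037879)
G = -1/264 ≈ -0.0037879
G + t(-7)*132 = -1/264 + 6*132 = -1/264 + 792 = 209087/264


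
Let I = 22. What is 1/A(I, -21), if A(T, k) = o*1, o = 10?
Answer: ⅒ ≈ 0.10000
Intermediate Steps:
A(T, k) = 10 (A(T, k) = 10*1 = 10)
1/A(I, -21) = 1/10 = ⅒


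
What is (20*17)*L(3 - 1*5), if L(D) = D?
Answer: -680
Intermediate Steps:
(20*17)*L(3 - 1*5) = (20*17)*(3 - 1*5) = 340*(3 - 5) = 340*(-2) = -680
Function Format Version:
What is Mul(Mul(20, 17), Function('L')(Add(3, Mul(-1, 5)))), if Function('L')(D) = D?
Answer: -680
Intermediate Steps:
Mul(Mul(20, 17), Function('L')(Add(3, Mul(-1, 5)))) = Mul(Mul(20, 17), Add(3, Mul(-1, 5))) = Mul(340, Add(3, -5)) = Mul(340, -2) = -680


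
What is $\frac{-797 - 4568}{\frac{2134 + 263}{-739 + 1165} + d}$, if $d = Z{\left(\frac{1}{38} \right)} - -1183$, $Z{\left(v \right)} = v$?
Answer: $- \frac{7237385}{1603493} \approx -4.5135$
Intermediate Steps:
$d = \frac{44955}{38}$ ($d = \frac{1}{38} - -1183 = \frac{1}{38} + 1183 = \frac{44955}{38} \approx 1183.0$)
$\frac{-797 - 4568}{\frac{2134 + 263}{-739 + 1165} + d} = \frac{-797 - 4568}{\frac{2134 + 263}{-739 + 1165} + \frac{44955}{38}} = - \frac{5365}{\frac{2397}{426} + \frac{44955}{38}} = - \frac{5365}{2397 \cdot \frac{1}{426} + \frac{44955}{38}} = - \frac{5365}{\frac{799}{142} + \frac{44955}{38}} = - \frac{5365}{\frac{1603493}{1349}} = \left(-5365\right) \frac{1349}{1603493} = - \frac{7237385}{1603493}$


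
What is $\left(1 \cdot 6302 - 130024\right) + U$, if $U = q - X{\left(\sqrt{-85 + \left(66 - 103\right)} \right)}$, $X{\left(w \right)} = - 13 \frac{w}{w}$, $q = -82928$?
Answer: $-206637$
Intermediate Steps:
$X{\left(w \right)} = -13$ ($X{\left(w \right)} = \left(-13\right) 1 = -13$)
$U = -82915$ ($U = -82928 - -13 = -82928 + 13 = -82915$)
$\left(1 \cdot 6302 - 130024\right) + U = \left(1 \cdot 6302 - 130024\right) - 82915 = \left(6302 - 130024\right) - 82915 = -123722 - 82915 = -206637$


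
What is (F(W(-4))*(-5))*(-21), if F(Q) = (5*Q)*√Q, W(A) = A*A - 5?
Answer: 5775*√11 ≈ 19154.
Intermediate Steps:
W(A) = -5 + A² (W(A) = A² - 5 = -5 + A²)
F(Q) = 5*Q^(3/2)
(F(W(-4))*(-5))*(-21) = ((5*(-5 + (-4)²)^(3/2))*(-5))*(-21) = ((5*(-5 + 16)^(3/2))*(-5))*(-21) = ((5*11^(3/2))*(-5))*(-21) = ((5*(11*√11))*(-5))*(-21) = ((55*√11)*(-5))*(-21) = -275*√11*(-21) = 5775*√11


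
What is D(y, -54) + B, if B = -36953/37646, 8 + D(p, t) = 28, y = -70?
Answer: 102281/5378 ≈ 19.018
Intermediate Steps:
D(p, t) = 20 (D(p, t) = -8 + 28 = 20)
B = -5279/5378 (B = -36953*1/37646 = -5279/5378 ≈ -0.98159)
D(y, -54) + B = 20 - 5279/5378 = 102281/5378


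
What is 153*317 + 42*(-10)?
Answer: 48081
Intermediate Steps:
153*317 + 42*(-10) = 48501 - 420 = 48081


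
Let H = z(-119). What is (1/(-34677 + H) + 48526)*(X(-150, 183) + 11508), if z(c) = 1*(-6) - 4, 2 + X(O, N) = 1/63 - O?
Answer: 412012752933923/728427 ≈ 5.6562e+8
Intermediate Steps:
X(O, N) = -125/63 - O (X(O, N) = -2 + (1/63 - O) = -125/63 - O)
z(c) = -10 (z(c) = -6 - 4 = -10)
H = -10
(1/(-34677 + H) + 48526)*(X(-150, 183) + 11508) = (1/(-34677 - 10) + 48526)*((-125/63 - 1*(-150)) + 11508) = (1/(-34687) + 48526)*((-125/63 + 150) + 11508) = (-1/34687 + 48526)*(9325/63 + 11508) = (1683221361/34687)*(734329/63) = 412012752933923/728427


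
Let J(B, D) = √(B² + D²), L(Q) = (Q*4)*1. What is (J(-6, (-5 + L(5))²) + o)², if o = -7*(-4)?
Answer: 51445 + 168*√5629 ≈ 64050.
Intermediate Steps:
L(Q) = 4*Q (L(Q) = (4*Q)*1 = 4*Q)
o = 28
(J(-6, (-5 + L(5))²) + o)² = (√((-6)² + ((-5 + 4*5)²)²) + 28)² = (√(36 + ((-5 + 20)²)²) + 28)² = (√(36 + (15²)²) + 28)² = (√(36 + 225²) + 28)² = (√(36 + 50625) + 28)² = (√50661 + 28)² = (3*√5629 + 28)² = (28 + 3*√5629)²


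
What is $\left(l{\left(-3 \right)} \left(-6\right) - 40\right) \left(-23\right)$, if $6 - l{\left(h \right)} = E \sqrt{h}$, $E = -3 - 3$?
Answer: $1748 + 828 i \sqrt{3} \approx 1748.0 + 1434.1 i$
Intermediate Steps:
$E = -6$
$l{\left(h \right)} = 6 + 6 \sqrt{h}$ ($l{\left(h \right)} = 6 - - 6 \sqrt{h} = 6 + 6 \sqrt{h}$)
$\left(l{\left(-3 \right)} \left(-6\right) - 40\right) \left(-23\right) = \left(\left(6 + 6 \sqrt{-3}\right) \left(-6\right) - 40\right) \left(-23\right) = \left(\left(6 + 6 i \sqrt{3}\right) \left(-6\right) - 40\right) \left(-23\right) = \left(\left(-36 - 36 i \sqrt{3}\right) - 40\right) \left(-23\right) = \left(-76 - 36 i \sqrt{3}\right) \left(-23\right) = 1748 + 828 i \sqrt{3}$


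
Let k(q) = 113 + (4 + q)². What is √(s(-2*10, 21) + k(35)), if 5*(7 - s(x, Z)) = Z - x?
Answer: 2*√10205/5 ≈ 40.408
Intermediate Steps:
s(x, Z) = 7 - Z/5 + x/5 (s(x, Z) = 7 - (Z - x)/5 = 7 + (-Z/5 + x/5) = 7 - Z/5 + x/5)
√(s(-2*10, 21) + k(35)) = √((7 - ⅕*21 + (-2*10)/5) + (113 + (4 + 35)²)) = √((7 - 21/5 + (⅕)*(-20)) + (113 + 39²)) = √((7 - 21/5 - 4) + (113 + 1521)) = √(-6/5 + 1634) = √(8164/5) = 2*√10205/5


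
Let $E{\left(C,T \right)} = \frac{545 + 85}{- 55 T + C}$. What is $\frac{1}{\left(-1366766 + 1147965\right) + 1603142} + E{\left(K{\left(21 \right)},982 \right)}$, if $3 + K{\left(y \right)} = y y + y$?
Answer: $- \frac{872081279}{74132844891} \approx -0.011764$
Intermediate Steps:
$K{\left(y \right)} = -3 + y + y^{2}$ ($K{\left(y \right)} = -3 + \left(y y + y\right) = -3 + \left(y^{2} + y\right) = -3 + \left(y + y^{2}\right) = -3 + y + y^{2}$)
$E{\left(C,T \right)} = \frac{630}{C - 55 T}$
$\frac{1}{\left(-1366766 + 1147965\right) + 1603142} + E{\left(K{\left(21 \right)},982 \right)} = \frac{1}{\left(-1366766 + 1147965\right) + 1603142} + \frac{630}{\left(-3 + 21 + 21^{2}\right) - 54010} = \frac{1}{-218801 + 1603142} + \frac{630}{\left(-3 + 21 + 441\right) - 54010} = \frac{1}{1384341} + \frac{630}{459 - 54010} = \frac{1}{1384341} + \frac{630}{-53551} = \frac{1}{1384341} + 630 \left(- \frac{1}{53551}\right) = \frac{1}{1384341} - \frac{630}{53551} = - \frac{872081279}{74132844891}$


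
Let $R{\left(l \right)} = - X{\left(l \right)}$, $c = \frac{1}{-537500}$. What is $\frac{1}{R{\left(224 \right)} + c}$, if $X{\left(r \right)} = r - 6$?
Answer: $- \frac{537500}{117175001} \approx -0.0045872$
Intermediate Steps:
$X{\left(r \right)} = -6 + r$ ($X{\left(r \right)} = r - 6 = -6 + r$)
$c = - \frac{1}{537500} \approx -1.8605 \cdot 10^{-6}$
$R{\left(l \right)} = 6 - l$ ($R{\left(l \right)} = - (-6 + l) = 6 - l$)
$\frac{1}{R{\left(224 \right)} + c} = \frac{1}{\left(6 - 224\right) - \frac{1}{537500}} = \frac{1}{-218 - \frac{1}{537500}} = \frac{1}{- \frac{117175001}{537500}} = - \frac{537500}{117175001}$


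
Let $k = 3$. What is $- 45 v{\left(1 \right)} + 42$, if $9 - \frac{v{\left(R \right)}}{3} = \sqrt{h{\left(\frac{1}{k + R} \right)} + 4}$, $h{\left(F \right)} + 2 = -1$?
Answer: $-1038$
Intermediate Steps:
$h{\left(F \right)} = -3$ ($h{\left(F \right)} = -2 - 1 = -3$)
$v{\left(R \right)} = 24$ ($v{\left(R \right)} = 27 - 3 \sqrt{-3 + 4} = 27 - 3 \sqrt{1} = 27 - 3 = 24$)
$- 45 v{\left(1 \right)} + 42 = \left(-45\right) 24 + 42 = -1080 + 42 = -1038$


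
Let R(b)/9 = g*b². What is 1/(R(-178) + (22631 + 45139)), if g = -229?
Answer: -1/65232954 ≈ -1.5330e-8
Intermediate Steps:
R(b) = -2061*b² (R(b) = 9*(-229*b²) = -2061*b²)
1/(R(-178) + (22631 + 45139)) = 1/(-2061*(-178)² + (22631 + 45139)) = 1/(-2061*31684 + 67770) = 1/(-65300724 + 67770) = 1/(-65232954) = -1/65232954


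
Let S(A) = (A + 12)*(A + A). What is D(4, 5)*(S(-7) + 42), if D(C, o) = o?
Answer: -140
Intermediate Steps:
S(A) = 2*A*(12 + A) (S(A) = (12 + A)*(2*A) = 2*A*(12 + A))
D(4, 5)*(S(-7) + 42) = 5*(2*(-7)*(12 - 7) + 42) = 5*(2*(-7)*5 + 42) = 5*(-70 + 42) = 5*(-28) = -140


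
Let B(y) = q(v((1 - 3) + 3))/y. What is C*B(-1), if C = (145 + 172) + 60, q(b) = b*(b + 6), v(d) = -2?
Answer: 3016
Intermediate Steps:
q(b) = b*(6 + b)
B(y) = -8/y (B(y) = (-2*(6 - 2))/y = (-2*4)/y = -8/y)
C = 377 (C = 317 + 60 = 377)
C*B(-1) = 377*(-8/(-1)) = 377*(-8*(-1)) = 377*8 = 3016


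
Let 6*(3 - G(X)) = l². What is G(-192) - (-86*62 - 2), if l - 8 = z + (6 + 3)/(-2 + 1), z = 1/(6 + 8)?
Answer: 6276143/1176 ≈ 5336.9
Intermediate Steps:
z = 1/14 ≈ 0.071429
l = -13/14 (l = 8 + (1/14 + (6 + 3)/(-2 + 1)) = 8 + (1/14 + 9/(-1)) = 8 + (1/14 + 9*(-1)) = 8 + (1/14 - 9) = 8 - 125/14 = -13/14 ≈ -0.92857)
G(X) = 3359/1176 (G(X) = 3 - (-13/14)²/6 = 3 - ⅙*169/196 = 3 - 169/1176 = 3359/1176)
G(-192) - (-86*62 - 2) = 3359/1176 - (-86*62 - 2) = 3359/1176 - (-5332 - 2) = 3359/1176 - 1*(-5334) = 3359/1176 + 5334 = 6276143/1176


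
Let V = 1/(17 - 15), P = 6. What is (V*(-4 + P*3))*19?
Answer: 133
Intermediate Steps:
V = ½ (V = 1/2 = ½ ≈ 0.50000)
(V*(-4 + P*3))*19 = ((-4 + 6*3)/2)*19 = ((-4 + 18)/2)*19 = ((½)*14)*19 = 7*19 = 133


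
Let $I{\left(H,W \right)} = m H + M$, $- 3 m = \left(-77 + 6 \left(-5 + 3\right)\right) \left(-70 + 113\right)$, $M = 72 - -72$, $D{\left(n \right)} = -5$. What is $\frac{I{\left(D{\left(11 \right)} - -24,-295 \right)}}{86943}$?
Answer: $\frac{73145}{260829} \approx 0.28043$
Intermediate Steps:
$M = 144$ ($M = 72 + 72 = 144$)
$m = \frac{3827}{3}$ ($m = - \frac{\left(-77 + 6 \left(-5 + 3\right)\right) \left(-70 + 113\right)}{3} = - \frac{\left(-77 + 6 \left(-2\right)\right) 43}{3} = - \frac{\left(-77 - 12\right) 43}{3} = - \frac{\left(-89\right) 43}{3} = \left(- \frac{1}{3}\right) \left(-3827\right) = \frac{3827}{3} \approx 1275.7$)
$I{\left(H,W \right)} = 144 + \frac{3827 H}{3}$ ($I{\left(H,W \right)} = \frac{3827 H}{3} + 144 = 144 + \frac{3827 H}{3}$)
$\frac{I{\left(D{\left(11 \right)} - -24,-295 \right)}}{86943} = \frac{144 + \frac{3827 \left(-5 - -24\right)}{3}}{86943} = \left(144 + \frac{3827 \left(-5 + 24\right)}{3}\right) \frac{1}{86943} = \left(144 + \frac{3827}{3} \cdot 19\right) \frac{1}{86943} = \left(144 + \frac{72713}{3}\right) \frac{1}{86943} = \frac{73145}{3} \cdot \frac{1}{86943} = \frac{73145}{260829}$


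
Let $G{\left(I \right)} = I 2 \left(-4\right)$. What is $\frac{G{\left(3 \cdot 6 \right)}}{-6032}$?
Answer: $\frac{9}{377} \approx 0.023873$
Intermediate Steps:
$G{\left(I \right)} = - 8 I$ ($G{\left(I \right)} = 2 I \left(-4\right) = - 8 I$)
$\frac{G{\left(3 \cdot 6 \right)}}{-6032} = \frac{\left(-8\right) 3 \cdot 6}{-6032} = \left(-8\right) 18 \left(- \frac{1}{6032}\right) = \left(-144\right) \left(- \frac{1}{6032}\right) = \frac{9}{377}$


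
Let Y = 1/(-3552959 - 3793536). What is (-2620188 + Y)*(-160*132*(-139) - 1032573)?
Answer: -36633283536329476527/7346495 ≈ -4.9865e+12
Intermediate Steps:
Y = -1/7346495 (Y = 1/(-7346495) = -1/7346495 ≈ -1.3612e-7)
(-2620188 + Y)*(-160*132*(-139) - 1032573) = (-2620188 - 1/7346495)*(-160*132*(-139) - 1032573) = -19249198041061*(-21120*(-139) - 1032573)/7346495 = -19249198041061*(2935680 - 1032573)/7346495 = -19249198041061/7346495*1903107 = -36633283536329476527/7346495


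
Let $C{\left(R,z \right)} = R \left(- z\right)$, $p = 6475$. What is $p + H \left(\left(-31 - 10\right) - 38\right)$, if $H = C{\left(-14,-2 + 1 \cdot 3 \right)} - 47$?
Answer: $9082$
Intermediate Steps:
$C{\left(R,z \right)} = - R z$
$H = -33$ ($H = \left(-1\right) \left(-14\right) \left(-2 + 1 \cdot 3\right) - 47 = \left(-1\right) \left(-14\right) \left(-2 + 3\right) - 47 = \left(-1\right) \left(-14\right) 1 - 47 = 14 - 47 = -33$)
$p + H \left(\left(-31 - 10\right) - 38\right) = 6475 - 33 \left(\left(-31 - 10\right) - 38\right) = 6475 - 33 \left(-41 - 38\right) = 6475 - -2607 = 6475 + 2607 = 9082$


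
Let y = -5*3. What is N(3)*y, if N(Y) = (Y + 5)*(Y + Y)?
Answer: -720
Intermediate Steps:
N(Y) = 2*Y*(5 + Y) (N(Y) = (5 + Y)*(2*Y) = 2*Y*(5 + Y))
y = -15
N(3)*y = (2*3*(5 + 3))*(-15) = (2*3*8)*(-15) = 48*(-15) = -720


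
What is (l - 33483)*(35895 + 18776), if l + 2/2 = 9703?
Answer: -1300131051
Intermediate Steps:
l = 9702 (l = -1 + 9703 = 9702)
(l - 33483)*(35895 + 18776) = (9702 - 33483)*(35895 + 18776) = -23781*54671 = -1300131051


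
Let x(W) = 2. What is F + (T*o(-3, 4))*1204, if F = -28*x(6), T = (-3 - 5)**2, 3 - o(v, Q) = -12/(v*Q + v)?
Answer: 847336/5 ≈ 1.6947e+5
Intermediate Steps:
o(v, Q) = 3 + 12/(v + Q*v) (o(v, Q) = 3 - (-12)/(v*Q + v) = 3 - (-12)/(Q*v + v) = 3 - (-12)/(v + Q*v) = 3 + 12/(v + Q*v))
T = 64 (T = (-8)**2 = 64)
F = -56 (F = -28*2 = -56)
F + (T*o(-3, 4))*1204 = -56 + (64*(3*(4 - 3 + 4*(-3))/(-3*(1 + 4))))*1204 = -56 + (64*(3*(-1/3)*(4 - 3 - 12)/5))*1204 = -56 + (64*(3*(-1/3)*(1/5)*(-11)))*1204 = -56 + (64*(11/5))*1204 = -56 + (704/5)*1204 = -56 + 847616/5 = 847336/5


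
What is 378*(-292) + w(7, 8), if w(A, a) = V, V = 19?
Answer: -110357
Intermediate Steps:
w(A, a) = 19
378*(-292) + w(7, 8) = 378*(-292) + 19 = -110376 + 19 = -110357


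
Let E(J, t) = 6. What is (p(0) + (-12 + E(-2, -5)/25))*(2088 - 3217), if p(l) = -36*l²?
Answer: 331926/25 ≈ 13277.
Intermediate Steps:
(p(0) + (-12 + E(-2, -5)/25))*(2088 - 3217) = (-36*0² + (-12 + 6/25))*(2088 - 3217) = (-36*0 + (-12 + (1/25)*6))*(-1129) = (0 + (-12 + 6/25))*(-1129) = (0 - 294/25)*(-1129) = -294/25*(-1129) = 331926/25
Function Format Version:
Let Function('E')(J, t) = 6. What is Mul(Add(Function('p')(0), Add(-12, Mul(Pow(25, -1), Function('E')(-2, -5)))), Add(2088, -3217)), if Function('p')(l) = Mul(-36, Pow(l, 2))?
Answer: Rational(331926, 25) ≈ 13277.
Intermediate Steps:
Mul(Add(Function('p')(0), Add(-12, Mul(Pow(25, -1), Function('E')(-2, -5)))), Add(2088, -3217)) = Mul(Add(Mul(-36, Pow(0, 2)), Add(-12, Mul(Pow(25, -1), 6))), Add(2088, -3217)) = Mul(Add(Mul(-36, 0), Add(-12, Mul(Rational(1, 25), 6))), -1129) = Mul(Add(0, Add(-12, Rational(6, 25))), -1129) = Mul(Add(0, Rational(-294, 25)), -1129) = Mul(Rational(-294, 25), -1129) = Rational(331926, 25)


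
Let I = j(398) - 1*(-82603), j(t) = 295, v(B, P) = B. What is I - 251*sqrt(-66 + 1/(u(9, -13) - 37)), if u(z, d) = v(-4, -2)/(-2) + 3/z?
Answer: 82898 - 753*I*sqrt(19838)/52 ≈ 82898.0 - 2039.6*I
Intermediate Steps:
u(z, d) = 2 + 3/z (u(z, d) = -4/(-2) + 3/z = -4*(-1/2) + 3/z = 2 + 3/z)
I = 82898 (I = 295 - 1*(-82603) = 295 + 82603 = 82898)
I - 251*sqrt(-66 + 1/(u(9, -13) - 37)) = 82898 - 251*sqrt(-66 + 1/((2 + 3/9) - 37)) = 82898 - 251*sqrt(-66 + 1/((2 + 3*(1/9)) - 37)) = 82898 - 251*sqrt(-66 + 1/((2 + 1/3) - 37)) = 82898 - 251*sqrt(-66 + 1/(7/3 - 37)) = 82898 - 251*sqrt(-66 + 1/(-104/3)) = 82898 - 251*sqrt(-66 - 3/104) = 82898 - 251*sqrt(-6867/104) = 82898 - 251*3*I*sqrt(19838)/52 = 82898 - 753*I*sqrt(19838)/52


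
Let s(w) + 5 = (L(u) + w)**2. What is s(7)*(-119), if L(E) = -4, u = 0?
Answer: -476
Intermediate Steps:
s(w) = -5 + (-4 + w)**2
s(7)*(-119) = (-5 + (-4 + 7)**2)*(-119) = (-5 + 3**2)*(-119) = (-5 + 9)*(-119) = 4*(-119) = -476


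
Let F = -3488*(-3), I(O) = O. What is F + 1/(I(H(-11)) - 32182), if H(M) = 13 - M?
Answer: 336501311/32158 ≈ 10464.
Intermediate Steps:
F = 10464
F + 1/(I(H(-11)) - 32182) = 10464 + 1/((13 - 1*(-11)) - 32182) = 10464 + 1/((13 + 11) - 32182) = 10464 + 1/(24 - 32182) = 10464 + 1/(-32158) = 10464 - 1/32158 = 336501311/32158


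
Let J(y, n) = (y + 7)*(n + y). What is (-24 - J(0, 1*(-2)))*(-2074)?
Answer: 20740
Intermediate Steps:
J(y, n) = (7 + y)*(n + y)
(-24 - J(0, 1*(-2)))*(-2074) = (-24 - (0**2 + 7*(1*(-2)) + 7*0 + (1*(-2))*0))*(-2074) = (-24 - (0 + 7*(-2) + 0 - 2*0))*(-2074) = (-24 - (0 - 14 + 0 + 0))*(-2074) = (-24 - 1*(-14))*(-2074) = (-24 + 14)*(-2074) = -10*(-2074) = 20740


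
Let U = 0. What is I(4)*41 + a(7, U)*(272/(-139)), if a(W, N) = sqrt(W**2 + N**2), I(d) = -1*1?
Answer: -7603/139 ≈ -54.698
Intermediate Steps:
I(d) = -1
a(W, N) = sqrt(N**2 + W**2)
I(4)*41 + a(7, U)*(272/(-139)) = -1*41 + sqrt(0**2 + 7**2)*(272/(-139)) = -41 + sqrt(0 + 49)*(272*(-1/139)) = -41 + sqrt(49)*(-272/139) = -41 + 7*(-272/139) = -41 - 1904/139 = -7603/139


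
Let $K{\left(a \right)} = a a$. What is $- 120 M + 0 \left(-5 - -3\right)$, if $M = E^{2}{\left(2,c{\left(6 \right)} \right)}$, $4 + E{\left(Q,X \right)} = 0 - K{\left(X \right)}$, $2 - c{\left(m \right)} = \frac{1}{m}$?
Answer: $- \frac{351125}{54} \approx -6502.3$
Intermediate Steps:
$K{\left(a \right)} = a^{2}$
$c{\left(m \right)} = 2 - \frac{1}{m}$
$E{\left(Q,X \right)} = -4 - X^{2}$ ($E{\left(Q,X \right)} = -4 + \left(0 - X^{2}\right) = -4 - X^{2}$)
$M = \frac{70225}{1296}$ ($M = \left(-4 - \left(2 - \frac{1}{6}\right)^{2}\right)^{2} = \left(-4 - \left(\frac{11}{6}\right)^{2}\right)^{2} = \left(-4 - \frac{121}{36}\right)^{2} = \left(- \frac{265}{36}\right)^{2} = \frac{70225}{1296} \approx 54.186$)
$- 120 M + 0 \left(-5 - -3\right) = \left(-120\right) \frac{70225}{1296} + 0 \left(-5 - -3\right) = - \frac{351125}{54} + 0 \left(-5 + 3\right) = - \frac{351125}{54} + 0 \left(-2\right) = - \frac{351125}{54} + 0 = - \frac{351125}{54}$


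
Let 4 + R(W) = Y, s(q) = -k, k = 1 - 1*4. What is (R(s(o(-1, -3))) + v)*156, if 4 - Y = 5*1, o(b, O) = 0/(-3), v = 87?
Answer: 12792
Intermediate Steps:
k = -3 (k = 1 - 4 = -3)
o(b, O) = 0 (o(b, O) = 0*(-⅓) = 0)
s(q) = 3 (s(q) = -1*(-3) = 3)
Y = -1 (Y = 4 - 5 = -1)
R(W) = -5 (R(W) = -4 - 1 = -5)
(R(s(o(-1, -3))) + v)*156 = (-5 + 87)*156 = 82*156 = 12792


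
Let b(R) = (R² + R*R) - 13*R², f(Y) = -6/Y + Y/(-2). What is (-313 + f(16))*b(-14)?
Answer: 1385769/2 ≈ 6.9288e+5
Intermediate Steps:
f(Y) = -6/Y - Y/2 (f(Y) = -6/Y + Y*(-½) = -6/Y - Y/2)
b(R) = -11*R² (b(R) = (R² + R²) - 13*R² = 2*R² - 13*R² = -11*R²)
(-313 + f(16))*b(-14) = (-313 + (-6/16 - ½*16))*(-11*(-14)²) = (-313 + (-6*1/16 - 8))*(-11*196) = (-313 + (-3/8 - 8))*(-2156) = (-313 - 67/8)*(-2156) = -2571/8*(-2156) = 1385769/2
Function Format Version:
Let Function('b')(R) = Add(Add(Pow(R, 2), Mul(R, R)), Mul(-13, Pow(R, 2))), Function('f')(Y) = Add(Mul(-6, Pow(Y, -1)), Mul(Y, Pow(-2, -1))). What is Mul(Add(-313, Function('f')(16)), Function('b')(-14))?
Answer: Rational(1385769, 2) ≈ 6.9288e+5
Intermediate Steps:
Function('f')(Y) = Add(Mul(-6, Pow(Y, -1)), Mul(Rational(-1, 2), Y)) (Function('f')(Y) = Add(Mul(-6, Pow(Y, -1)), Mul(Y, Rational(-1, 2))) = Add(Mul(-6, Pow(Y, -1)), Mul(Rational(-1, 2), Y)))
Function('b')(R) = Mul(-11, Pow(R, 2)) (Function('b')(R) = Add(Add(Pow(R, 2), Pow(R, 2)), Mul(-13, Pow(R, 2))) = Add(Mul(2, Pow(R, 2)), Mul(-13, Pow(R, 2))) = Mul(-11, Pow(R, 2)))
Mul(Add(-313, Function('f')(16)), Function('b')(-14)) = Mul(Add(-313, Add(Mul(-6, Pow(16, -1)), Mul(Rational(-1, 2), 16))), Mul(-11, Pow(-14, 2))) = Mul(Add(-313, Add(Mul(-6, Rational(1, 16)), -8)), Mul(-11, 196)) = Mul(Add(-313, Add(Rational(-3, 8), -8)), -2156) = Mul(Add(-313, Rational(-67, 8)), -2156) = Mul(Rational(-2571, 8), -2156) = Rational(1385769, 2)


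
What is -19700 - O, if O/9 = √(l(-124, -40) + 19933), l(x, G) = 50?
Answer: -19700 - 9*√19983 ≈ -20972.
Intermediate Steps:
O = 9*√19983 (O = 9*√(50 + 19933) = 9*√19983 ≈ 1272.3)
-19700 - O = -19700 - 9*√19983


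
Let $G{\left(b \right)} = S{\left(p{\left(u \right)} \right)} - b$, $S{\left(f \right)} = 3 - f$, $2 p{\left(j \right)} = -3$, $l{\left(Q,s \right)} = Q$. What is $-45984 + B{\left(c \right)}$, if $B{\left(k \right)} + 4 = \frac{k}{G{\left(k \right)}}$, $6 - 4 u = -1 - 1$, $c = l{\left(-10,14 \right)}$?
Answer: $- \frac{1333672}{29} \approx -45989.0$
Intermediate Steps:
$c = -10$
$u = 2$ ($u = \frac{3}{2} - \frac{-1 - 1}{4} = \frac{3}{2} - - \frac{1}{2} = \frac{3}{2} + \frac{1}{2} = 2$)
$p{\left(j \right)} = - \frac{3}{2}$ ($p{\left(j \right)} = \frac{1}{2} \left(-3\right) = - \frac{3}{2}$)
$G{\left(b \right)} = \frac{9}{2} - b$ ($G{\left(b \right)} = \left(3 - - \frac{3}{2}\right) - b = \left(3 + \frac{3}{2}\right) - b = \frac{9}{2} - b$)
$B{\left(k \right)} = -4 + \frac{k}{\frac{9}{2} - k}$
$-45984 + B{\left(c \right)} = -45984 + \frac{2 \left(18 - -50\right)}{-9 + 2 \left(-10\right)} = -45984 + \frac{2 \left(18 + 50\right)}{-9 - 20} = -45984 + 2 \frac{1}{-29} \cdot 68 = -45984 + 2 \left(- \frac{1}{29}\right) 68 = -45984 - \frac{136}{29} = - \frac{1333672}{29}$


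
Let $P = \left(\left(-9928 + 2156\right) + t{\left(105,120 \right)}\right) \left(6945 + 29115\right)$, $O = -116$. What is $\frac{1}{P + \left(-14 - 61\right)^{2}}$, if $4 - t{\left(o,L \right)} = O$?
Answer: $- \frac{1}{275925495} \approx -3.6242 \cdot 10^{-9}$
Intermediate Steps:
$t{\left(o,L \right)} = 120$ ($t{\left(o,L \right)} = 4 - -116 = 4 + 116 = 120$)
$P = -275931120$ ($P = \left(\left(-9928 + 2156\right) + 120\right) \left(6945 + 29115\right) = \left(-7772 + 120\right) 36060 = \left(-7652\right) 36060 = -275931120$)
$\frac{1}{P + \left(-14 - 61\right)^{2}} = \frac{1}{-275931120 + \left(-14 - 61\right)^{2}} = \frac{1}{-275931120 + \left(-75\right)^{2}} = \frac{1}{-275931120 + 5625} = \frac{1}{-275925495} = - \frac{1}{275925495}$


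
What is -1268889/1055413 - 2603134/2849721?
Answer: -6363361094311/3007632589773 ≈ -2.1157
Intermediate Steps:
-1268889/1055413 - 2603134/2849721 = -6363361094311/3007632589773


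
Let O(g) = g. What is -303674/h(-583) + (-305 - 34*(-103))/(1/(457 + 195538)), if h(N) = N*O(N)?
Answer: 212973092638661/339889 ≈ 6.2660e+8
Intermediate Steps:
h(N) = N² (h(N) = N*N = N²)
-303674/h(-583) + (-305 - 34*(-103))/(1/(457 + 195538)) = -303674/((-583)²) + (-305 - 34*(-103))/(1/(457 + 195538)) = -303674/339889 + (-305 + 3502)/(1/195995) = -303674*1/339889 + 3197/(1/195995) = -303674/339889 + 3197*195995 = -303674/339889 + 626596015 = 212973092638661/339889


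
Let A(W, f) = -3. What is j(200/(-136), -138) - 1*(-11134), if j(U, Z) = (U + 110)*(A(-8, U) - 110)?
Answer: -19207/17 ≈ -1129.8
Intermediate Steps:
j(U, Z) = -12430 - 113*U (j(U, Z) = (U + 110)*(-3 - 110) = (110 + U)*(-113) = -12430 - 113*U)
j(200/(-136), -138) - 1*(-11134) = (-12430 - 22600/(-136)) - 1*(-11134) = (-12430 - 22600*(-1)/136) + 11134 = (-12430 - 113*(-25/17)) + 11134 = (-12430 + 2825/17) + 11134 = -208485/17 + 11134 = -19207/17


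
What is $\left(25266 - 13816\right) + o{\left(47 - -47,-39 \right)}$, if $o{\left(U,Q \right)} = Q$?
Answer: $11411$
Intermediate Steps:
$\left(25266 - 13816\right) + o{\left(47 - -47,-39 \right)} = \left(25266 - 13816\right) - 39 = 11450 - 39 = 11411$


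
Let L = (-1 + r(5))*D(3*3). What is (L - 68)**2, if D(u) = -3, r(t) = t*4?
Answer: 15625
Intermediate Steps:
r(t) = 4*t
L = -57 (L = (-1 + 4*5)*(-3) = (-1 + 20)*(-3) = 19*(-3) = -57)
(L - 68)**2 = (-57 - 68)**2 = (-125)**2 = 15625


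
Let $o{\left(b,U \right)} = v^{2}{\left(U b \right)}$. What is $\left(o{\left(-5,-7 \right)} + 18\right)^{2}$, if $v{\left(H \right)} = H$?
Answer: $1545049$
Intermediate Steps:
$o{\left(b,U \right)} = U^{2} b^{2}$ ($o{\left(b,U \right)} = \left(U b\right)^{2} = U^{2} b^{2}$)
$\left(o{\left(-5,-7 \right)} + 18\right)^{2} = \left(\left(-7\right)^{2} \left(-5\right)^{2} + 18\right)^{2} = \left(49 \cdot 25 + 18\right)^{2} = \left(1225 + 18\right)^{2} = 1243^{2} = 1545049$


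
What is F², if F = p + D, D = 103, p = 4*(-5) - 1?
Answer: 6724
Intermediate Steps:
p = -21 (p = -20 - 1 = -21)
F = 82 (F = -21 + 103 = 82)
F² = 82² = 6724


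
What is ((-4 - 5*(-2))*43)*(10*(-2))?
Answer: -5160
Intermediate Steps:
((-4 - 5*(-2))*43)*(10*(-2)) = ((-4 + 10)*43)*(-20) = (6*43)*(-20) = 258*(-20) = -5160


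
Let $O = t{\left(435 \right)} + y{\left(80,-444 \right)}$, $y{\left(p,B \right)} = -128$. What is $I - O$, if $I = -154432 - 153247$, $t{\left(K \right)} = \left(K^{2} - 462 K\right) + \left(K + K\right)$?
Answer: $-296676$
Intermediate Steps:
$t{\left(K \right)} = K^{2} - 460 K$ ($t{\left(K \right)} = \left(K^{2} - 462 K\right) + 2 K = K^{2} - 460 K$)
$I = -307679$ ($I = -154432 - 153247 = -307679$)
$O = -11003$ ($O = 435 \left(-460 + 435\right) - 128 = 435 \left(-25\right) - 128 = -10875 - 128 = -11003$)
$I - O = -307679 - -11003 = -307679 + 11003 = -296676$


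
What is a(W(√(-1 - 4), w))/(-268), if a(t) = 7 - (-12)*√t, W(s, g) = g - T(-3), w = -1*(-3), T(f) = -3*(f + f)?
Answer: -7/268 - 3*I*√15/67 ≈ -0.026119 - 0.17342*I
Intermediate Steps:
T(f) = -6*f
w = 3
W(s, g) = -18 + g (W(s, g) = g - (-6)*(-3) = g - 1*18 = g - 18 = -18 + g)
a(t) = 7 + 12*√t
a(W(√(-1 - 4), w))/(-268) = (7 + 12*√(-18 + 3))/(-268) = (7 + 12*√(-15))*(-1/268) = (7 + 12*(I*√15))*(-1/268) = (7 + 12*I*√15)*(-1/268) = -7/268 - 3*I*√15/67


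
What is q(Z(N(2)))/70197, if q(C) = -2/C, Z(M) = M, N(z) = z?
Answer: -1/70197 ≈ -1.4246e-5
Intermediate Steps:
q(Z(N(2)))/70197 = -2/2/70197 = -2*1/2*(1/70197) = -1*1/70197 = -1/70197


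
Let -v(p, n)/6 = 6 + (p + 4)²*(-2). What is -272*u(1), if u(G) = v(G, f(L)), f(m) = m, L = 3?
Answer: -71808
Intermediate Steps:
v(p, n) = -36 + 12*(4 + p)² (v(p, n) = -6*(6 + (p + 4)²*(-2)) = -6*(6 + (4 + p)²*(-2)) = -6*(6 - 2*(4 + p)²) = -36 + 12*(4 + p)²)
u(G) = -36 + 12*(4 + G)²
-272*u(1) = -272*(-36 + 12*(4 + 1)²) = -272*(-36 + 12*5²) = -272*(-36 + 12*25) = -272*(-36 + 300) = -272*264 = -71808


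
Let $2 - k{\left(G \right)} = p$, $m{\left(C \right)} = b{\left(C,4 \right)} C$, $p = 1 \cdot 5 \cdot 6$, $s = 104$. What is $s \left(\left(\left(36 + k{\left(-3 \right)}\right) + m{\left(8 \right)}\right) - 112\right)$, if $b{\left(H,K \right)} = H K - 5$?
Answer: $11648$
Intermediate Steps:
$b{\left(H,K \right)} = -5 + H K$
$p = 30$ ($p = 1 \cdot 30 = 30$)
$m{\left(C \right)} = C \left(-5 + 4 C\right)$ ($m{\left(C \right)} = \left(-5 + C 4\right) C = \left(-5 + 4 C\right) C = C \left(-5 + 4 C\right)$)
$k{\left(G \right)} = -28$ ($k{\left(G \right)} = 2 - 30 = -28$)
$s \left(\left(\left(36 + k{\left(-3 \right)}\right) + m{\left(8 \right)}\right) - 112\right) = 104 \left(\left(\left(36 - 28\right) + 8 \left(-5 + 4 \cdot 8\right)\right) - 112\right) = 104 \left(\left(8 + 8 \left(-5 + 32\right)\right) - 112\right) = 104 \left(\left(8 + 8 \cdot 27\right) - 112\right) = 104 \left(\left(8 + 216\right) - 112\right) = 104 \left(224 - 112\right) = 104 \cdot 112 = 11648$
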